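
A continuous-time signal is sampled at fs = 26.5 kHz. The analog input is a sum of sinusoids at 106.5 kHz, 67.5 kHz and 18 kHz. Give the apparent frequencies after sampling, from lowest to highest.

fs/2 = 13.25 kHz.
106.5 kHz mod fs = 0.5 kHz.
0.5 kHz ≤ fs/2 = 13.25 kHz, appears at 0.5 kHz.
67.5 kHz mod fs = 14.5 kHz.
14.5 kHz > fs/2 = 13.25 kHz, folds to fs − 14.5 kHz = 12 kHz.
18 kHz > fs/2 = 13.25 kHz, folds to fs − 18 kHz = 8.5 kHz.
Distinct values: {0.5 kHz, 8.5 kHz, 12 kHz}.

0.5 kHz, 8.5 kHz, 12 kHz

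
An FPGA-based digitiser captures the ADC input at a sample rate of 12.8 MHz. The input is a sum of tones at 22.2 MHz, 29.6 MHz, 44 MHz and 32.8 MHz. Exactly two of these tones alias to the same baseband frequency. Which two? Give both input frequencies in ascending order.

32.8 MHz, 44 MHz

fs/2 = 6.4 MHz.
22.2 MHz mod fs = 9.4 MHz.
9.4 MHz > fs/2 = 6.4 MHz, folds to fs − 9.4 MHz = 3.4 MHz.
29.6 MHz mod fs = 4 MHz.
4 MHz ≤ fs/2 = 6.4 MHz, appears at 4 MHz.
44 MHz mod fs = 5.6 MHz.
5.6 MHz ≤ fs/2 = 6.4 MHz, appears at 5.6 MHz.
32.8 MHz mod fs = 7.2 MHz.
7.2 MHz > fs/2 = 6.4 MHz, folds to fs − 7.2 MHz = 5.6 MHz.
32.8 MHz and 44 MHz both map to 5.6 MHz.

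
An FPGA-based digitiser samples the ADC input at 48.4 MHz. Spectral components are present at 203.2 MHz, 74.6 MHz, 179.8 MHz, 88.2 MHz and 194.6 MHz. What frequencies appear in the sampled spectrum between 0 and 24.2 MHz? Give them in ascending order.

fs/2 = 24.2 MHz.
203.2 MHz mod fs = 9.6 MHz.
9.6 MHz ≤ fs/2 = 24.2 MHz, appears at 9.6 MHz.
74.6 MHz mod fs = 26.2 MHz.
26.2 MHz > fs/2 = 24.2 MHz, folds to fs − 26.2 MHz = 22.2 MHz.
179.8 MHz mod fs = 34.6 MHz.
34.6 MHz > fs/2 = 24.2 MHz, folds to fs − 34.6 MHz = 13.8 MHz.
88.2 MHz mod fs = 39.8 MHz.
39.8 MHz > fs/2 = 24.2 MHz, folds to fs − 39.8 MHz = 8.6 MHz.
194.6 MHz mod fs = 1 MHz.
1 MHz ≤ fs/2 = 24.2 MHz, appears at 1 MHz.
Distinct values: {1 MHz, 8.6 MHz, 9.6 MHz, 13.8 MHz, 22.2 MHz}.

1 MHz, 8.6 MHz, 9.6 MHz, 13.8 MHz, 22.2 MHz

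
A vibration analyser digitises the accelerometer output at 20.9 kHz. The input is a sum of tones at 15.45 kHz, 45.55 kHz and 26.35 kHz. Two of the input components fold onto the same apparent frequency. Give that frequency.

5.45 kHz

fs/2 = 10.45 kHz.
15.45 kHz > fs/2 = 10.45 kHz, folds to fs − 15.45 kHz = 5.45 kHz.
45.55 kHz mod fs = 3.75 kHz.
3.75 kHz ≤ fs/2 = 10.45 kHz, appears at 3.75 kHz.
26.35 kHz mod fs = 5.45 kHz.
5.45 kHz ≤ fs/2 = 10.45 kHz, appears at 5.45 kHz.
15.45 kHz and 26.35 kHz both map to 5.45 kHz.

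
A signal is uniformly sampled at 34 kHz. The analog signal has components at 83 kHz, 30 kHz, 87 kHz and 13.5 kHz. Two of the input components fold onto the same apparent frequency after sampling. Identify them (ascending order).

fs/2 = 17 kHz.
83 kHz mod fs = 15 kHz.
15 kHz ≤ fs/2 = 17 kHz, appears at 15 kHz.
30 kHz > fs/2 = 17 kHz, folds to fs − 30 kHz = 4 kHz.
87 kHz mod fs = 19 kHz.
19 kHz > fs/2 = 17 kHz, folds to fs − 19 kHz = 15 kHz.
13.5 kHz ≤ fs/2 = 17 kHz, passes unchanged.
83 kHz and 87 kHz both map to 15 kHz.

83 kHz, 87 kHz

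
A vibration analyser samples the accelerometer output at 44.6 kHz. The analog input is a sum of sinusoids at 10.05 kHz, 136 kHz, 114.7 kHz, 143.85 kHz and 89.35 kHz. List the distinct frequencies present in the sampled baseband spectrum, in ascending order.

fs/2 = 22.3 kHz.
10.05 kHz ≤ fs/2 = 22.3 kHz, passes unchanged.
136 kHz mod fs = 2.2 kHz.
2.2 kHz ≤ fs/2 = 22.3 kHz, appears at 2.2 kHz.
114.7 kHz mod fs = 25.5 kHz.
25.5 kHz > fs/2 = 22.3 kHz, folds to fs − 25.5 kHz = 19.1 kHz.
143.85 kHz mod fs = 10.05 kHz.
10.05 kHz ≤ fs/2 = 22.3 kHz, appears at 10.05 kHz.
89.35 kHz mod fs = 0.15 kHz.
0.15 kHz ≤ fs/2 = 22.3 kHz, appears at 0.15 kHz.
Distinct values: {0.15 kHz, 2.2 kHz, 10.05 kHz, 19.1 kHz}.

0.15 kHz, 2.2 kHz, 10.05 kHz, 19.1 kHz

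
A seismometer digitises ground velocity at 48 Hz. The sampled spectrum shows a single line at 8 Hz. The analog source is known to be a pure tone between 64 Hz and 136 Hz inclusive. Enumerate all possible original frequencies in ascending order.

Frequencies that alias to 8 Hz are k·fs ± 8 Hz for integer k ≥ 0.
k=0: 8 Hz.
k=1: 40 Hz, 56 Hz.
k=2: 88 Hz, 104 Hz.
k=3: 136 Hz, 152 Hz.
k=4: 184 Hz, 200 Hz.
Within [64 Hz, 136 Hz]: 88 Hz, 104 Hz, 136 Hz.

88 Hz, 104 Hz, 136 Hz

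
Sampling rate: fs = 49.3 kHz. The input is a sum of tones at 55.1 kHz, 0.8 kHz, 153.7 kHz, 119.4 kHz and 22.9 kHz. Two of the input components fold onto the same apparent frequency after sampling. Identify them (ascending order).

55.1 kHz, 153.7 kHz

fs/2 = 24.65 kHz.
55.1 kHz mod fs = 5.8 kHz.
5.8 kHz ≤ fs/2 = 24.65 kHz, appears at 5.8 kHz.
0.8 kHz ≤ fs/2 = 24.65 kHz, passes unchanged.
153.7 kHz mod fs = 5.8 kHz.
5.8 kHz ≤ fs/2 = 24.65 kHz, appears at 5.8 kHz.
119.4 kHz mod fs = 20.8 kHz.
20.8 kHz ≤ fs/2 = 24.65 kHz, appears at 20.8 kHz.
22.9 kHz ≤ fs/2 = 24.65 kHz, passes unchanged.
55.1 kHz and 153.7 kHz both map to 5.8 kHz.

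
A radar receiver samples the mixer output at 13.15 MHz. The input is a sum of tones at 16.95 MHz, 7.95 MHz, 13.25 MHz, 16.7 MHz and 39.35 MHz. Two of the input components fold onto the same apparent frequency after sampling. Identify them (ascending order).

13.25 MHz, 39.35 MHz

fs/2 = 6.575 MHz.
16.95 MHz mod fs = 3.8 MHz.
3.8 MHz ≤ fs/2 = 6.575 MHz, appears at 3.8 MHz.
7.95 MHz > fs/2 = 6.575 MHz, folds to fs − 7.95 MHz = 5.2 MHz.
13.25 MHz mod fs = 0.1 MHz.
0.1 MHz ≤ fs/2 = 6.575 MHz, appears at 0.1 MHz.
16.7 MHz mod fs = 3.55 MHz.
3.55 MHz ≤ fs/2 = 6.575 MHz, appears at 3.55 MHz.
39.35 MHz mod fs = 13.05 MHz.
13.05 MHz > fs/2 = 6.575 MHz, folds to fs − 13.05 MHz = 0.1 MHz.
13.25 MHz and 39.35 MHz both map to 0.1 MHz.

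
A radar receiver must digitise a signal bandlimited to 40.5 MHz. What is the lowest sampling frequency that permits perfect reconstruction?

81 MHz

Nyquist rate = 2 × 40.5 MHz = 81 MHz.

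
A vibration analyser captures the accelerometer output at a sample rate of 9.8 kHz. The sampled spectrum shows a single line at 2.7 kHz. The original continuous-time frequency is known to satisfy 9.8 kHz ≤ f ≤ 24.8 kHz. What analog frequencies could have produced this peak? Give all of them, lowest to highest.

Frequencies that alias to 2.7 kHz are k·fs ± 2.7 kHz for integer k ≥ 0.
k=0: 2.7 kHz.
k=1: 7.1 kHz, 12.5 kHz.
k=2: 16.9 kHz, 22.3 kHz.
k=3: 26.7 kHz, 32.1 kHz.
Within [9.8 kHz, 24.8 kHz]: 12.5 kHz, 16.9 kHz, 22.3 kHz.

12.5 kHz, 16.9 kHz, 22.3 kHz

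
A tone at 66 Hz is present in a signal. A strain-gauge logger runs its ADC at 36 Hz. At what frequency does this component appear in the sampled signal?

66 Hz mod fs = 30 Hz.
30 Hz > fs/2 = 18 Hz, folds to fs − 30 Hz = 6 Hz.

6 Hz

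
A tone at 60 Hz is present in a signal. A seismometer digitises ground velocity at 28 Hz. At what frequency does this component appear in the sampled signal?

4 Hz

60 Hz mod fs = 4 Hz.
4 Hz ≤ fs/2 = 14 Hz, appears at 4 Hz.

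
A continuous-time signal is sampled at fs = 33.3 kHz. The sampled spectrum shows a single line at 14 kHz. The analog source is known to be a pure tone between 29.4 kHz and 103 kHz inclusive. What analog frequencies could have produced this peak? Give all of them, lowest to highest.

47.3 kHz, 52.6 kHz, 80.6 kHz, 85.9 kHz

Frequencies that alias to 14 kHz are k·fs ± 14 kHz for integer k ≥ 0.
k=0: 14 kHz.
k=1: 19.3 kHz, 47.3 kHz.
k=2: 52.6 kHz, 80.6 kHz.
k=3: 85.9 kHz, 113.9 kHz.
k=4: 119.2 kHz, 147.2 kHz.
Within [29.4 kHz, 103 kHz]: 47.3 kHz, 52.6 kHz, 80.6 kHz, 85.9 kHz.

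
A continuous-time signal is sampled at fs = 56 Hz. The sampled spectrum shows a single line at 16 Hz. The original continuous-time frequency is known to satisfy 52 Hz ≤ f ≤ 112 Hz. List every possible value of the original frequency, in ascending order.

72 Hz, 96 Hz

Frequencies that alias to 16 Hz are k·fs ± 16 Hz for integer k ≥ 0.
k=0: 16 Hz.
k=1: 40 Hz, 72 Hz.
k=2: 96 Hz, 128 Hz.
k=3: 152 Hz, 184 Hz.
Within [52 Hz, 112 Hz]: 72 Hz, 96 Hz.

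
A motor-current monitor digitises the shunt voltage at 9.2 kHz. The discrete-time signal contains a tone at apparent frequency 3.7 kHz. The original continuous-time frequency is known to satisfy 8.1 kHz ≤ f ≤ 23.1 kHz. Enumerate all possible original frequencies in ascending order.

12.9 kHz, 14.7 kHz, 22.1 kHz

Frequencies that alias to 3.7 kHz are k·fs ± 3.7 kHz for integer k ≥ 0.
k=0: 3.7 kHz.
k=1: 5.5 kHz, 12.9 kHz.
k=2: 14.7 kHz, 22.1 kHz.
k=3: 23.9 kHz, 31.3 kHz.
Within [8.1 kHz, 23.1 kHz]: 12.9 kHz, 14.7 kHz, 22.1 kHz.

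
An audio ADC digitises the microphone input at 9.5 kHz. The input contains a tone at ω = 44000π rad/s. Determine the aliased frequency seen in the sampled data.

3 kHz

ω = 44000π rad/s → f = ω/(2π) = 22000 Hz = 22 kHz.
22 kHz mod fs = 3 kHz.
3 kHz ≤ fs/2 = 4.75 kHz, appears at 3 kHz.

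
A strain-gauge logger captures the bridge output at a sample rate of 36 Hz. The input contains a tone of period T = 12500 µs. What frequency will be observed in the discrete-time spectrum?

T = 12500 µs → f = 1/T = 80 Hz.
80 Hz mod fs = 8 Hz.
8 Hz ≤ fs/2 = 18 Hz, appears at 8 Hz.

8 Hz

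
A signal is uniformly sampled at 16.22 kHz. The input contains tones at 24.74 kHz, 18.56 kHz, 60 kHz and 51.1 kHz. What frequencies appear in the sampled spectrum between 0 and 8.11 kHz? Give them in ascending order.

fs/2 = 8.11 kHz.
24.74 kHz mod fs = 8.52 kHz.
8.52 kHz > fs/2 = 8.11 kHz, folds to fs − 8.52 kHz = 7.7 kHz.
18.56 kHz mod fs = 2.34 kHz.
2.34 kHz ≤ fs/2 = 8.11 kHz, appears at 2.34 kHz.
60 kHz mod fs = 11.34 kHz.
11.34 kHz > fs/2 = 8.11 kHz, folds to fs − 11.34 kHz = 4.88 kHz.
51.1 kHz mod fs = 2.44 kHz.
2.44 kHz ≤ fs/2 = 8.11 kHz, appears at 2.44 kHz.
Distinct values: {2.34 kHz, 2.44 kHz, 4.88 kHz, 7.7 kHz}.

2.34 kHz, 2.44 kHz, 4.88 kHz, 7.7 kHz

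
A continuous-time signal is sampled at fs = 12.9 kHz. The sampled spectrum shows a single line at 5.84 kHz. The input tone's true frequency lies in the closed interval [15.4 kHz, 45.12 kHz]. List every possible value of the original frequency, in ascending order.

Frequencies that alias to 5.84 kHz are k·fs ± 5.84 kHz for integer k ≥ 0.
k=0: 5.84 kHz.
k=1: 7.06 kHz, 18.74 kHz.
k=2: 19.96 kHz, 31.64 kHz.
k=3: 32.86 kHz, 44.54 kHz.
k=4: 45.76 kHz, 57.44 kHz.
Within [15.4 kHz, 45.12 kHz]: 18.74 kHz, 19.96 kHz, 31.64 kHz, 32.86 kHz, 44.54 kHz.

18.74 kHz, 19.96 kHz, 31.64 kHz, 32.86 kHz, 44.54 kHz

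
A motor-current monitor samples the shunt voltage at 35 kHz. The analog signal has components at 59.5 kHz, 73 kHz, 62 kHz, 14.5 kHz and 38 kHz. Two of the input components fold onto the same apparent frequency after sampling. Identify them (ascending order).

38 kHz, 73 kHz

fs/2 = 17.5 kHz.
59.5 kHz mod fs = 24.5 kHz.
24.5 kHz > fs/2 = 17.5 kHz, folds to fs − 24.5 kHz = 10.5 kHz.
73 kHz mod fs = 3 kHz.
3 kHz ≤ fs/2 = 17.5 kHz, appears at 3 kHz.
62 kHz mod fs = 27 kHz.
27 kHz > fs/2 = 17.5 kHz, folds to fs − 27 kHz = 8 kHz.
14.5 kHz ≤ fs/2 = 17.5 kHz, passes unchanged.
38 kHz mod fs = 3 kHz.
3 kHz ≤ fs/2 = 17.5 kHz, appears at 3 kHz.
38 kHz and 73 kHz both map to 3 kHz.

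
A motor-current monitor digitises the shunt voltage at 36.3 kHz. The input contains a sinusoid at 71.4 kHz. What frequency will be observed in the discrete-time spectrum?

1.2 kHz

71.4 kHz mod fs = 35.1 kHz.
35.1 kHz > fs/2 = 18.15 kHz, folds to fs − 35.1 kHz = 1.2 kHz.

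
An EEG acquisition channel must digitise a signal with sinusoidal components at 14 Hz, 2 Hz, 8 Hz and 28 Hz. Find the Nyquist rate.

Highest-frequency component: 28 Hz.
Nyquist rate = 2 × 28 Hz = 56 Hz.

56 Hz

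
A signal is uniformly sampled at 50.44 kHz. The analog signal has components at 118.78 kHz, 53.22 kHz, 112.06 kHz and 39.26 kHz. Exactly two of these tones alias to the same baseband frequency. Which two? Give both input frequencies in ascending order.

39.26 kHz, 112.06 kHz

fs/2 = 25.22 kHz.
118.78 kHz mod fs = 17.9 kHz.
17.9 kHz ≤ fs/2 = 25.22 kHz, appears at 17.9 kHz.
53.22 kHz mod fs = 2.78 kHz.
2.78 kHz ≤ fs/2 = 25.22 kHz, appears at 2.78 kHz.
112.06 kHz mod fs = 11.18 kHz.
11.18 kHz ≤ fs/2 = 25.22 kHz, appears at 11.18 kHz.
39.26 kHz > fs/2 = 25.22 kHz, folds to fs − 39.26 kHz = 11.18 kHz.
39.26 kHz and 112.06 kHz both map to 11.18 kHz.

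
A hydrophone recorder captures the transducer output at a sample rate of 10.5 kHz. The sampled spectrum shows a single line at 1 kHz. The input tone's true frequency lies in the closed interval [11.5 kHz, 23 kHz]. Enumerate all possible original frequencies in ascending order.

11.5 kHz, 20 kHz, 22 kHz

Frequencies that alias to 1 kHz are k·fs ± 1 kHz for integer k ≥ 0.
k=0: 1 kHz.
k=1: 9.5 kHz, 11.5 kHz.
k=2: 20 kHz, 22 kHz.
k=3: 30.5 kHz, 32.5 kHz.
Within [11.5 kHz, 23 kHz]: 11.5 kHz, 20 kHz, 22 kHz.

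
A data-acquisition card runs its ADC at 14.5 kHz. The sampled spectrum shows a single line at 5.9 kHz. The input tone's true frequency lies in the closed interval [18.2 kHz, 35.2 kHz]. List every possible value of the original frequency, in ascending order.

20.4 kHz, 23.1 kHz, 34.9 kHz

Frequencies that alias to 5.9 kHz are k·fs ± 5.9 kHz for integer k ≥ 0.
k=0: 5.9 kHz.
k=1: 8.6 kHz, 20.4 kHz.
k=2: 23.1 kHz, 34.9 kHz.
k=3: 37.6 kHz, 49.4 kHz.
Within [18.2 kHz, 35.2 kHz]: 20.4 kHz, 23.1 kHz, 34.9 kHz.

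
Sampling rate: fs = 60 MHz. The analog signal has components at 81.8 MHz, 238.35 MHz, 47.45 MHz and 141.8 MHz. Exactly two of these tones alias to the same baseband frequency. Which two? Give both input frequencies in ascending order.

fs/2 = 30 MHz.
81.8 MHz mod fs = 21.8 MHz.
21.8 MHz ≤ fs/2 = 30 MHz, appears at 21.8 MHz.
238.35 MHz mod fs = 58.35 MHz.
58.35 MHz > fs/2 = 30 MHz, folds to fs − 58.35 MHz = 1.65 MHz.
47.45 MHz > fs/2 = 30 MHz, folds to fs − 47.45 MHz = 12.55 MHz.
141.8 MHz mod fs = 21.8 MHz.
21.8 MHz ≤ fs/2 = 30 MHz, appears at 21.8 MHz.
81.8 MHz and 141.8 MHz both map to 21.8 MHz.

81.8 MHz, 141.8 MHz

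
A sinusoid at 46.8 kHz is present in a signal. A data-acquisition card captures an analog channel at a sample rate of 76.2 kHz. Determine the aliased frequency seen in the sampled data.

46.8 kHz > fs/2 = 38.1 kHz, folds to fs − 46.8 kHz = 29.4 kHz.

29.4 kHz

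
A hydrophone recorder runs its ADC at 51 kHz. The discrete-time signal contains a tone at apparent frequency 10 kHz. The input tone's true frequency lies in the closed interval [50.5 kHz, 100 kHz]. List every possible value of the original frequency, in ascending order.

Frequencies that alias to 10 kHz are k·fs ± 10 kHz for integer k ≥ 0.
k=0: 10 kHz.
k=1: 41 kHz, 61 kHz.
k=2: 92 kHz, 112 kHz.
k=3: 143 kHz, 163 kHz.
Within [50.5 kHz, 100 kHz]: 61 kHz, 92 kHz.

61 kHz, 92 kHz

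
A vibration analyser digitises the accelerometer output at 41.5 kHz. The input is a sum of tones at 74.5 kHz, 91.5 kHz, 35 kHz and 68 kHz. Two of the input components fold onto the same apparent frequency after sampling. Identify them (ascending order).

74.5 kHz, 91.5 kHz

fs/2 = 20.75 kHz.
74.5 kHz mod fs = 33 kHz.
33 kHz > fs/2 = 20.75 kHz, folds to fs − 33 kHz = 8.5 kHz.
91.5 kHz mod fs = 8.5 kHz.
8.5 kHz ≤ fs/2 = 20.75 kHz, appears at 8.5 kHz.
35 kHz > fs/2 = 20.75 kHz, folds to fs − 35 kHz = 6.5 kHz.
68 kHz mod fs = 26.5 kHz.
26.5 kHz > fs/2 = 20.75 kHz, folds to fs − 26.5 kHz = 15 kHz.
74.5 kHz and 91.5 kHz both map to 8.5 kHz.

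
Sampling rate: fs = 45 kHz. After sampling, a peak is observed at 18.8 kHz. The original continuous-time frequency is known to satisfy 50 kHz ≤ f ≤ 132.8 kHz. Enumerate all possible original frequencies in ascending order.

Frequencies that alias to 18.8 kHz are k·fs ± 18.8 kHz for integer k ≥ 0.
k=0: 18.8 kHz.
k=1: 26.2 kHz, 63.8 kHz.
k=2: 71.2 kHz, 108.8 kHz.
k=3: 116.2 kHz, 153.8 kHz.
k=4: 161.2 kHz, 198.8 kHz.
Within [50 kHz, 132.8 kHz]: 63.8 kHz, 71.2 kHz, 108.8 kHz, 116.2 kHz.

63.8 kHz, 71.2 kHz, 108.8 kHz, 116.2 kHz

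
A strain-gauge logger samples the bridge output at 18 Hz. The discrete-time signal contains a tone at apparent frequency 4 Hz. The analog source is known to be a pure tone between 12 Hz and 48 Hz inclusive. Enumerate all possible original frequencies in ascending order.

Frequencies that alias to 4 Hz are k·fs ± 4 Hz for integer k ≥ 0.
k=0: 4 Hz.
k=1: 14 Hz, 22 Hz.
k=2: 32 Hz, 40 Hz.
k=3: 50 Hz, 58 Hz.
Within [12 Hz, 48 Hz]: 14 Hz, 22 Hz, 32 Hz, 40 Hz.

14 Hz, 22 Hz, 32 Hz, 40 Hz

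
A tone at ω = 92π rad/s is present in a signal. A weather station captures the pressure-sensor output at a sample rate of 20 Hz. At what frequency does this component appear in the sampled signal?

ω = 92π rad/s → f = ω/(2π) = 46 Hz.
46 Hz mod fs = 6 Hz.
6 Hz ≤ fs/2 = 10 Hz, appears at 6 Hz.

6 Hz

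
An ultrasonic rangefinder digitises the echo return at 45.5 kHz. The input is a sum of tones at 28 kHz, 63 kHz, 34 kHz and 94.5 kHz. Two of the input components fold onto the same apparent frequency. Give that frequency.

17.5 kHz

fs/2 = 22.75 kHz.
28 kHz > fs/2 = 22.75 kHz, folds to fs − 28 kHz = 17.5 kHz.
63 kHz mod fs = 17.5 kHz.
17.5 kHz ≤ fs/2 = 22.75 kHz, appears at 17.5 kHz.
34 kHz > fs/2 = 22.75 kHz, folds to fs − 34 kHz = 11.5 kHz.
94.5 kHz mod fs = 3.5 kHz.
3.5 kHz ≤ fs/2 = 22.75 kHz, appears at 3.5 kHz.
28 kHz and 63 kHz both map to 17.5 kHz.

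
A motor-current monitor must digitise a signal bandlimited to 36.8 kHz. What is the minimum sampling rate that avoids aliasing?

Nyquist rate = 2 × 36.8 kHz = 73.6 kHz.

73.6 kHz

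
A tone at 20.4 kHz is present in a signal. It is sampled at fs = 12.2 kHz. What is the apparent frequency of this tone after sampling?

20.4 kHz mod fs = 8.2 kHz.
8.2 kHz > fs/2 = 6.1 kHz, folds to fs − 8.2 kHz = 4 kHz.

4 kHz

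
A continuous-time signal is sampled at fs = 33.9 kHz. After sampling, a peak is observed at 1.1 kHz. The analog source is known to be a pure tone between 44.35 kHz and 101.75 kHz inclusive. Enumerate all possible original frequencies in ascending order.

Frequencies that alias to 1.1 kHz are k·fs ± 1.1 kHz for integer k ≥ 0.
k=0: 1.1 kHz.
k=1: 32.8 kHz, 35 kHz.
k=2: 66.7 kHz, 68.9 kHz.
k=3: 100.6 kHz, 102.8 kHz.
k=4: 134.5 kHz, 136.7 kHz.
Within [44.35 kHz, 101.75 kHz]: 66.7 kHz, 68.9 kHz, 100.6 kHz.

66.7 kHz, 68.9 kHz, 100.6 kHz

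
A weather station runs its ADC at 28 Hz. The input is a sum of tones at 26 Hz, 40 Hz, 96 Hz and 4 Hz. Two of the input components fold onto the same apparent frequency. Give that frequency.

fs/2 = 14 Hz.
26 Hz > fs/2 = 14 Hz, folds to fs − 26 Hz = 2 Hz.
40 Hz mod fs = 12 Hz.
12 Hz ≤ fs/2 = 14 Hz, appears at 12 Hz.
96 Hz mod fs = 12 Hz.
12 Hz ≤ fs/2 = 14 Hz, appears at 12 Hz.
4 Hz ≤ fs/2 = 14 Hz, passes unchanged.
40 Hz and 96 Hz both map to 12 Hz.

12 Hz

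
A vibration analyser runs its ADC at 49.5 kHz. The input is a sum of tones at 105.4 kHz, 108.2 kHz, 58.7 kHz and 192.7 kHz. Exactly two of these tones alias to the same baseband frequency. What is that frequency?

9.2 kHz

fs/2 = 24.75 kHz.
105.4 kHz mod fs = 6.4 kHz.
6.4 kHz ≤ fs/2 = 24.75 kHz, appears at 6.4 kHz.
108.2 kHz mod fs = 9.2 kHz.
9.2 kHz ≤ fs/2 = 24.75 kHz, appears at 9.2 kHz.
58.7 kHz mod fs = 9.2 kHz.
9.2 kHz ≤ fs/2 = 24.75 kHz, appears at 9.2 kHz.
192.7 kHz mod fs = 44.2 kHz.
44.2 kHz > fs/2 = 24.75 kHz, folds to fs − 44.2 kHz = 5.3 kHz.
58.7 kHz and 108.2 kHz both map to 9.2 kHz.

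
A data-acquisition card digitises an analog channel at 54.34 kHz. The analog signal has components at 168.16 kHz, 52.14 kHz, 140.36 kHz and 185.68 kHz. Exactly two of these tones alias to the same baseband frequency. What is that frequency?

fs/2 = 27.17 kHz.
168.16 kHz mod fs = 5.14 kHz.
5.14 kHz ≤ fs/2 = 27.17 kHz, appears at 5.14 kHz.
52.14 kHz > fs/2 = 27.17 kHz, folds to fs − 52.14 kHz = 2.2 kHz.
140.36 kHz mod fs = 31.68 kHz.
31.68 kHz > fs/2 = 27.17 kHz, folds to fs − 31.68 kHz = 22.66 kHz.
185.68 kHz mod fs = 22.66 kHz.
22.66 kHz ≤ fs/2 = 27.17 kHz, appears at 22.66 kHz.
140.36 kHz and 185.68 kHz both map to 22.66 kHz.

22.66 kHz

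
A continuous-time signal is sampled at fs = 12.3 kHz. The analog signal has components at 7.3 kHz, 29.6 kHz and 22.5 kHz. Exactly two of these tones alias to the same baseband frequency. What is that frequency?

5 kHz

fs/2 = 6.15 kHz.
7.3 kHz > fs/2 = 6.15 kHz, folds to fs − 7.3 kHz = 5 kHz.
29.6 kHz mod fs = 5 kHz.
5 kHz ≤ fs/2 = 6.15 kHz, appears at 5 kHz.
22.5 kHz mod fs = 10.2 kHz.
10.2 kHz > fs/2 = 6.15 kHz, folds to fs − 10.2 kHz = 2.1 kHz.
7.3 kHz and 29.6 kHz both map to 5 kHz.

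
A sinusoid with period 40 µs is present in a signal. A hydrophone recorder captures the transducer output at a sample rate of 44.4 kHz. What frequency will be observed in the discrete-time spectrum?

19.4 kHz

T = 40 µs → f = 1/T = 25 kHz.
25 kHz > fs/2 = 22.2 kHz, folds to fs − 25 kHz = 19.4 kHz.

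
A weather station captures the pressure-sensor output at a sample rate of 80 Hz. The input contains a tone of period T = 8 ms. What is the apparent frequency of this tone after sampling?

35 Hz

T = 8 ms → f = 1/T = 125 Hz.
125 Hz mod fs = 45 Hz.
45 Hz > fs/2 = 40 Hz, folds to fs − 45 Hz = 35 Hz.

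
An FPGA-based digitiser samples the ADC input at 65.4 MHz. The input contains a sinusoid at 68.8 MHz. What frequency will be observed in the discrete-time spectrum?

3.4 MHz

68.8 MHz mod fs = 3.4 MHz.
3.4 MHz ≤ fs/2 = 32.7 MHz, appears at 3.4 MHz.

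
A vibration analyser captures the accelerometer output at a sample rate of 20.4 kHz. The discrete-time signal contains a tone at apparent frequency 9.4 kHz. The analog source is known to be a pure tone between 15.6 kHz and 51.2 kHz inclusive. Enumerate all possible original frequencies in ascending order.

29.8 kHz, 31.4 kHz, 50.2 kHz

Frequencies that alias to 9.4 kHz are k·fs ± 9.4 kHz for integer k ≥ 0.
k=0: 9.4 kHz.
k=1: 11 kHz, 29.8 kHz.
k=2: 31.4 kHz, 50.2 kHz.
k=3: 51.8 kHz, 70.6 kHz.
Within [15.6 kHz, 51.2 kHz]: 29.8 kHz, 31.4 kHz, 50.2 kHz.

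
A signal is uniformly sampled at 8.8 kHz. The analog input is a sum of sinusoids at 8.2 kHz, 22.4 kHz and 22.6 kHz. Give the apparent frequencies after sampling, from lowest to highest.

0.6 kHz, 3.8 kHz, 4 kHz

fs/2 = 4.4 kHz.
8.2 kHz > fs/2 = 4.4 kHz, folds to fs − 8.2 kHz = 0.6 kHz.
22.4 kHz mod fs = 4.8 kHz.
4.8 kHz > fs/2 = 4.4 kHz, folds to fs − 4.8 kHz = 4 kHz.
22.6 kHz mod fs = 5 kHz.
5 kHz > fs/2 = 4.4 kHz, folds to fs − 5 kHz = 3.8 kHz.
Distinct values: {0.6 kHz, 3.8 kHz, 4 kHz}.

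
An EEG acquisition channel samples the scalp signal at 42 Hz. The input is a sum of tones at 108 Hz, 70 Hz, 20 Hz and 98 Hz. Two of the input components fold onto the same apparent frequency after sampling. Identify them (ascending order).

70 Hz, 98 Hz

fs/2 = 21 Hz.
108 Hz mod fs = 24 Hz.
24 Hz > fs/2 = 21 Hz, folds to fs − 24 Hz = 18 Hz.
70 Hz mod fs = 28 Hz.
28 Hz > fs/2 = 21 Hz, folds to fs − 28 Hz = 14 Hz.
20 Hz ≤ fs/2 = 21 Hz, passes unchanged.
98 Hz mod fs = 14 Hz.
14 Hz ≤ fs/2 = 21 Hz, appears at 14 Hz.
70 Hz and 98 Hz both map to 14 Hz.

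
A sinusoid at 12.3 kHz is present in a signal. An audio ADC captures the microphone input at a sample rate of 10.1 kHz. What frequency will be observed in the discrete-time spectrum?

12.3 kHz mod fs = 2.2 kHz.
2.2 kHz ≤ fs/2 = 5.05 kHz, appears at 2.2 kHz.

2.2 kHz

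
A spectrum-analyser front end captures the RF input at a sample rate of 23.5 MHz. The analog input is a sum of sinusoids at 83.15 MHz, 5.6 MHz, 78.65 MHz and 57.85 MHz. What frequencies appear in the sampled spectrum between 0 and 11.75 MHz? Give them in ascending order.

fs/2 = 11.75 MHz.
83.15 MHz mod fs = 12.65 MHz.
12.65 MHz > fs/2 = 11.75 MHz, folds to fs − 12.65 MHz = 10.85 MHz.
5.6 MHz ≤ fs/2 = 11.75 MHz, passes unchanged.
78.65 MHz mod fs = 8.15 MHz.
8.15 MHz ≤ fs/2 = 11.75 MHz, appears at 8.15 MHz.
57.85 MHz mod fs = 10.85 MHz.
10.85 MHz ≤ fs/2 = 11.75 MHz, appears at 10.85 MHz.
Distinct values: {5.6 MHz, 8.15 MHz, 10.85 MHz}.

5.6 MHz, 8.15 MHz, 10.85 MHz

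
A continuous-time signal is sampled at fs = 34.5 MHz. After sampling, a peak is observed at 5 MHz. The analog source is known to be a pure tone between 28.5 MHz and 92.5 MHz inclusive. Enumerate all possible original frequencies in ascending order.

29.5 MHz, 39.5 MHz, 64 MHz, 74 MHz

Frequencies that alias to 5 MHz are k·fs ± 5 MHz for integer k ≥ 0.
k=0: 5 MHz.
k=1: 29.5 MHz, 39.5 MHz.
k=2: 64 MHz, 74 MHz.
k=3: 98.5 MHz, 108.5 MHz.
Within [28.5 MHz, 92.5 MHz]: 29.5 MHz, 39.5 MHz, 64 MHz, 74 MHz.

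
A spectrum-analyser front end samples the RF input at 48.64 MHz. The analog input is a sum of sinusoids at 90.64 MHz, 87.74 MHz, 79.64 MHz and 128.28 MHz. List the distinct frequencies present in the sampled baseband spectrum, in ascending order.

6.64 MHz, 9.54 MHz, 17.64 MHz

fs/2 = 24.32 MHz.
90.64 MHz mod fs = 42 MHz.
42 MHz > fs/2 = 24.32 MHz, folds to fs − 42 MHz = 6.64 MHz.
87.74 MHz mod fs = 39.1 MHz.
39.1 MHz > fs/2 = 24.32 MHz, folds to fs − 39.1 MHz = 9.54 MHz.
79.64 MHz mod fs = 31 MHz.
31 MHz > fs/2 = 24.32 MHz, folds to fs − 31 MHz = 17.64 MHz.
128.28 MHz mod fs = 31 MHz.
31 MHz > fs/2 = 24.32 MHz, folds to fs − 31 MHz = 17.64 MHz.
Distinct values: {6.64 MHz, 9.54 MHz, 17.64 MHz}.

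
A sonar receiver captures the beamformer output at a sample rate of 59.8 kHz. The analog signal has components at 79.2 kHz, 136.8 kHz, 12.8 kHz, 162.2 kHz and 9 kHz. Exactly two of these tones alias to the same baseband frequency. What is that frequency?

fs/2 = 29.9 kHz.
79.2 kHz mod fs = 19.4 kHz.
19.4 kHz ≤ fs/2 = 29.9 kHz, appears at 19.4 kHz.
136.8 kHz mod fs = 17.2 kHz.
17.2 kHz ≤ fs/2 = 29.9 kHz, appears at 17.2 kHz.
12.8 kHz ≤ fs/2 = 29.9 kHz, passes unchanged.
162.2 kHz mod fs = 42.6 kHz.
42.6 kHz > fs/2 = 29.9 kHz, folds to fs − 42.6 kHz = 17.2 kHz.
9 kHz ≤ fs/2 = 29.9 kHz, passes unchanged.
136.8 kHz and 162.2 kHz both map to 17.2 kHz.

17.2 kHz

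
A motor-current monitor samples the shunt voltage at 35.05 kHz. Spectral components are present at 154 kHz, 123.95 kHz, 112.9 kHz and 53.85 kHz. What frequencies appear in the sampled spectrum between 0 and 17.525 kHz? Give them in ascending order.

fs/2 = 17.525 kHz.
154 kHz mod fs = 13.8 kHz.
13.8 kHz ≤ fs/2 = 17.525 kHz, appears at 13.8 kHz.
123.95 kHz mod fs = 18.8 kHz.
18.8 kHz > fs/2 = 17.525 kHz, folds to fs − 18.8 kHz = 16.25 kHz.
112.9 kHz mod fs = 7.75 kHz.
7.75 kHz ≤ fs/2 = 17.525 kHz, appears at 7.75 kHz.
53.85 kHz mod fs = 18.8 kHz.
18.8 kHz > fs/2 = 17.525 kHz, folds to fs − 18.8 kHz = 16.25 kHz.
Distinct values: {7.75 kHz, 13.8 kHz, 16.25 kHz}.

7.75 kHz, 13.8 kHz, 16.25 kHz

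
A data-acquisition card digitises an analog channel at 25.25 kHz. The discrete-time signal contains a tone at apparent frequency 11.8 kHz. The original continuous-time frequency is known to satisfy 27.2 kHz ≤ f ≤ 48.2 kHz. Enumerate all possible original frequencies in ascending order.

Frequencies that alias to 11.8 kHz are k·fs ± 11.8 kHz for integer k ≥ 0.
k=0: 11.8 kHz.
k=1: 13.45 kHz, 37.05 kHz.
k=2: 38.7 kHz, 62.3 kHz.
k=3: 63.95 kHz, 87.55 kHz.
Within [27.2 kHz, 48.2 kHz]: 37.05 kHz, 38.7 kHz.

37.05 kHz, 38.7 kHz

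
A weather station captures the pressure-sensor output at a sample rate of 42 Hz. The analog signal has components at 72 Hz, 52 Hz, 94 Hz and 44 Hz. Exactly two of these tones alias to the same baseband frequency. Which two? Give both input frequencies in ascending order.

52 Hz, 94 Hz

fs/2 = 21 Hz.
72 Hz mod fs = 30 Hz.
30 Hz > fs/2 = 21 Hz, folds to fs − 30 Hz = 12 Hz.
52 Hz mod fs = 10 Hz.
10 Hz ≤ fs/2 = 21 Hz, appears at 10 Hz.
94 Hz mod fs = 10 Hz.
10 Hz ≤ fs/2 = 21 Hz, appears at 10 Hz.
44 Hz mod fs = 2 Hz.
2 Hz ≤ fs/2 = 21 Hz, appears at 2 Hz.
52 Hz and 94 Hz both map to 10 Hz.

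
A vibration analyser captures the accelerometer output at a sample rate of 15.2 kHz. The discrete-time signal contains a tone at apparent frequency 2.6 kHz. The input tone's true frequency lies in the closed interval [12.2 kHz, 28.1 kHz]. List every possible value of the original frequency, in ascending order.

12.6 kHz, 17.8 kHz, 27.8 kHz

Frequencies that alias to 2.6 kHz are k·fs ± 2.6 kHz for integer k ≥ 0.
k=0: 2.6 kHz.
k=1: 12.6 kHz, 17.8 kHz.
k=2: 27.8 kHz, 33 kHz.
k=3: 43 kHz, 48.2 kHz.
Within [12.2 kHz, 28.1 kHz]: 12.6 kHz, 17.8 kHz, 27.8 kHz.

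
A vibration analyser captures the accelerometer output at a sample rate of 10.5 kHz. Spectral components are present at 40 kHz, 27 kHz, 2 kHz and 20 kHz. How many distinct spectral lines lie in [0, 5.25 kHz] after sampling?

fs/2 = 5.25 kHz.
40 kHz mod fs = 8.5 kHz.
8.5 kHz > fs/2 = 5.25 kHz, folds to fs − 8.5 kHz = 2 kHz.
27 kHz mod fs = 6 kHz.
6 kHz > fs/2 = 5.25 kHz, folds to fs − 6 kHz = 4.5 kHz.
2 kHz ≤ fs/2 = 5.25 kHz, passes unchanged.
20 kHz mod fs = 9.5 kHz.
9.5 kHz > fs/2 = 5.25 kHz, folds to fs − 9.5 kHz = 1 kHz.
Distinct values: {1 kHz, 2 kHz, 4.5 kHz} → 3.

3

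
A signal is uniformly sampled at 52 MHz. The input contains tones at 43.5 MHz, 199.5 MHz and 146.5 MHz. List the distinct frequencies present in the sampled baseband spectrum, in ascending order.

8.5 MHz, 9.5 MHz

fs/2 = 26 MHz.
43.5 MHz > fs/2 = 26 MHz, folds to fs − 43.5 MHz = 8.5 MHz.
199.5 MHz mod fs = 43.5 MHz.
43.5 MHz > fs/2 = 26 MHz, folds to fs − 43.5 MHz = 8.5 MHz.
146.5 MHz mod fs = 42.5 MHz.
42.5 MHz > fs/2 = 26 MHz, folds to fs − 42.5 MHz = 9.5 MHz.
Distinct values: {8.5 MHz, 9.5 MHz}.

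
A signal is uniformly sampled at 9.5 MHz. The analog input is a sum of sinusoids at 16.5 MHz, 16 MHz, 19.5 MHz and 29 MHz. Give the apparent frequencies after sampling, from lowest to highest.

fs/2 = 4.75 MHz.
16.5 MHz mod fs = 7 MHz.
7 MHz > fs/2 = 4.75 MHz, folds to fs − 7 MHz = 2.5 MHz.
16 MHz mod fs = 6.5 MHz.
6.5 MHz > fs/2 = 4.75 MHz, folds to fs − 6.5 MHz = 3 MHz.
19.5 MHz mod fs = 0.5 MHz.
0.5 MHz ≤ fs/2 = 4.75 MHz, appears at 0.5 MHz.
29 MHz mod fs = 0.5 MHz.
0.5 MHz ≤ fs/2 = 4.75 MHz, appears at 0.5 MHz.
Distinct values: {0.5 MHz, 2.5 MHz, 3 MHz}.

0.5 MHz, 2.5 MHz, 3 MHz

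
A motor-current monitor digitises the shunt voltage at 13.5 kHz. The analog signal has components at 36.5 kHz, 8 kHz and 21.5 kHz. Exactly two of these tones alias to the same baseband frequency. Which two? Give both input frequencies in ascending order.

8 kHz, 21.5 kHz

fs/2 = 6.75 kHz.
36.5 kHz mod fs = 9.5 kHz.
9.5 kHz > fs/2 = 6.75 kHz, folds to fs − 9.5 kHz = 4 kHz.
8 kHz > fs/2 = 6.75 kHz, folds to fs − 8 kHz = 5.5 kHz.
21.5 kHz mod fs = 8 kHz.
8 kHz > fs/2 = 6.75 kHz, folds to fs − 8 kHz = 5.5 kHz.
8 kHz and 21.5 kHz both map to 5.5 kHz.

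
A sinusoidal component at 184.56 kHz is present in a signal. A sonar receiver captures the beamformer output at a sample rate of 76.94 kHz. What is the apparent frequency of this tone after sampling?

30.68 kHz

184.56 kHz mod fs = 30.68 kHz.
30.68 kHz ≤ fs/2 = 38.47 kHz, appears at 30.68 kHz.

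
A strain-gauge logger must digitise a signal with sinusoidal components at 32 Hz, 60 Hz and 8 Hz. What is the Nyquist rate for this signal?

120 Hz

Highest-frequency component: 60 Hz.
Nyquist rate = 2 × 60 Hz = 120 Hz.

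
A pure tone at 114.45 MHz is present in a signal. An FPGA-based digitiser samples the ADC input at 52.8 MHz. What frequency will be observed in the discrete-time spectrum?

114.45 MHz mod fs = 8.85 MHz.
8.85 MHz ≤ fs/2 = 26.4 MHz, appears at 8.85 MHz.

8.85 MHz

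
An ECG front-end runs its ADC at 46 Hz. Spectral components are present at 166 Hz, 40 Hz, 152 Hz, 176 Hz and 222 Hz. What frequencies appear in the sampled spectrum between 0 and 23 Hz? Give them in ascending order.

6 Hz, 8 Hz, 14 Hz, 18 Hz

fs/2 = 23 Hz.
166 Hz mod fs = 28 Hz.
28 Hz > fs/2 = 23 Hz, folds to fs − 28 Hz = 18 Hz.
40 Hz > fs/2 = 23 Hz, folds to fs − 40 Hz = 6 Hz.
152 Hz mod fs = 14 Hz.
14 Hz ≤ fs/2 = 23 Hz, appears at 14 Hz.
176 Hz mod fs = 38 Hz.
38 Hz > fs/2 = 23 Hz, folds to fs − 38 Hz = 8 Hz.
222 Hz mod fs = 38 Hz.
38 Hz > fs/2 = 23 Hz, folds to fs − 38 Hz = 8 Hz.
Distinct values: {6 Hz, 8 Hz, 14 Hz, 18 Hz}.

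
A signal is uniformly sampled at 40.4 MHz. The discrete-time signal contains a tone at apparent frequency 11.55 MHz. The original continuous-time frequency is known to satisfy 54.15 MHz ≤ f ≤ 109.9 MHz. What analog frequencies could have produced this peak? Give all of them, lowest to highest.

Frequencies that alias to 11.55 MHz are k·fs ± 11.55 MHz for integer k ≥ 0.
k=0: 11.55 MHz.
k=1: 28.85 MHz, 51.95 MHz.
k=2: 69.25 MHz, 92.35 MHz.
k=3: 109.65 MHz, 132.75 MHz.
k=4: 150.05 MHz, 173.15 MHz.
Within [54.15 MHz, 109.9 MHz]: 69.25 MHz, 92.35 MHz, 109.65 MHz.

69.25 MHz, 92.35 MHz, 109.65 MHz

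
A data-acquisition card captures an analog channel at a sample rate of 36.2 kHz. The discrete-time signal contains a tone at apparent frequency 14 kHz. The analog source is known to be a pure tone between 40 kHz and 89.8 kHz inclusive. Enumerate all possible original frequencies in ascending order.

Frequencies that alias to 14 kHz are k·fs ± 14 kHz for integer k ≥ 0.
k=0: 14 kHz.
k=1: 22.2 kHz, 50.2 kHz.
k=2: 58.4 kHz, 86.4 kHz.
k=3: 94.6 kHz, 122.6 kHz.
Within [40 kHz, 89.8 kHz]: 50.2 kHz, 58.4 kHz, 86.4 kHz.

50.2 kHz, 58.4 kHz, 86.4 kHz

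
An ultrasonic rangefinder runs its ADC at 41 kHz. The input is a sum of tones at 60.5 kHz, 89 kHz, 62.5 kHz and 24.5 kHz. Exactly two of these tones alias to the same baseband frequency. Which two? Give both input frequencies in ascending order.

60.5 kHz, 62.5 kHz

fs/2 = 20.5 kHz.
60.5 kHz mod fs = 19.5 kHz.
19.5 kHz ≤ fs/2 = 20.5 kHz, appears at 19.5 kHz.
89 kHz mod fs = 7 kHz.
7 kHz ≤ fs/2 = 20.5 kHz, appears at 7 kHz.
62.5 kHz mod fs = 21.5 kHz.
21.5 kHz > fs/2 = 20.5 kHz, folds to fs − 21.5 kHz = 19.5 kHz.
24.5 kHz > fs/2 = 20.5 kHz, folds to fs − 24.5 kHz = 16.5 kHz.
60.5 kHz and 62.5 kHz both map to 19.5 kHz.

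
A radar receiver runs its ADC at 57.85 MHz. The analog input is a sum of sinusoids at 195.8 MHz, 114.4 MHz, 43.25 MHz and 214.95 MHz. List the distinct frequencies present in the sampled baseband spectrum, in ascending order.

fs/2 = 28.925 MHz.
195.8 MHz mod fs = 22.25 MHz.
22.25 MHz ≤ fs/2 = 28.925 MHz, appears at 22.25 MHz.
114.4 MHz mod fs = 56.55 MHz.
56.55 MHz > fs/2 = 28.925 MHz, folds to fs − 56.55 MHz = 1.3 MHz.
43.25 MHz > fs/2 = 28.925 MHz, folds to fs − 43.25 MHz = 14.6 MHz.
214.95 MHz mod fs = 41.4 MHz.
41.4 MHz > fs/2 = 28.925 MHz, folds to fs − 41.4 MHz = 16.45 MHz.
Distinct values: {1.3 MHz, 14.6 MHz, 16.45 MHz, 22.25 MHz}.

1.3 MHz, 14.6 MHz, 16.45 MHz, 22.25 MHz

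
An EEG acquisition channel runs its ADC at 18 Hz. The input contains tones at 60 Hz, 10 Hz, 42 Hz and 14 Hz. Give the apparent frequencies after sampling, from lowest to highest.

4 Hz, 6 Hz, 8 Hz

fs/2 = 9 Hz.
60 Hz mod fs = 6 Hz.
6 Hz ≤ fs/2 = 9 Hz, appears at 6 Hz.
10 Hz > fs/2 = 9 Hz, folds to fs − 10 Hz = 8 Hz.
42 Hz mod fs = 6 Hz.
6 Hz ≤ fs/2 = 9 Hz, appears at 6 Hz.
14 Hz > fs/2 = 9 Hz, folds to fs − 14 Hz = 4 Hz.
Distinct values: {4 Hz, 6 Hz, 8 Hz}.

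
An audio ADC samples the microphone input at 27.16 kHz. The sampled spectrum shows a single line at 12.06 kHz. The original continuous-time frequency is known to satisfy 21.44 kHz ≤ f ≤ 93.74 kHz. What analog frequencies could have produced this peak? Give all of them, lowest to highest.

39.22 kHz, 42.26 kHz, 66.38 kHz, 69.42 kHz, 93.54 kHz

Frequencies that alias to 12.06 kHz are k·fs ± 12.06 kHz for integer k ≥ 0.
k=0: 12.06 kHz.
k=1: 15.1 kHz, 39.22 kHz.
k=2: 42.26 kHz, 66.38 kHz.
k=3: 69.42 kHz, 93.54 kHz.
k=4: 96.58 kHz, 120.7 kHz.
Within [21.44 kHz, 93.74 kHz]: 39.22 kHz, 42.26 kHz, 66.38 kHz, 69.42 kHz, 93.54 kHz.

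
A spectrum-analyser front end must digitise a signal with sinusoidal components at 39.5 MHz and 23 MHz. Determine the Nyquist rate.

79 MHz

Highest-frequency component: 39.5 MHz.
Nyquist rate = 2 × 39.5 MHz = 79 MHz.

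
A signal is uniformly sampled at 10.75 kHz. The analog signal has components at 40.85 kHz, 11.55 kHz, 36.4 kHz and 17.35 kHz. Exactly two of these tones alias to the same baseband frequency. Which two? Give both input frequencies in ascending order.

17.35 kHz, 36.4 kHz

fs/2 = 5.375 kHz.
40.85 kHz mod fs = 8.6 kHz.
8.6 kHz > fs/2 = 5.375 kHz, folds to fs − 8.6 kHz = 2.15 kHz.
11.55 kHz mod fs = 0.8 kHz.
0.8 kHz ≤ fs/2 = 5.375 kHz, appears at 0.8 kHz.
36.4 kHz mod fs = 4.15 kHz.
4.15 kHz ≤ fs/2 = 5.375 kHz, appears at 4.15 kHz.
17.35 kHz mod fs = 6.6 kHz.
6.6 kHz > fs/2 = 5.375 kHz, folds to fs − 6.6 kHz = 4.15 kHz.
17.35 kHz and 36.4 kHz both map to 4.15 kHz.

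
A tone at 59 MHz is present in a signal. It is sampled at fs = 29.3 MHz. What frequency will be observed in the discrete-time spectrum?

59 MHz mod fs = 0.4 MHz.
0.4 MHz ≤ fs/2 = 14.65 MHz, appears at 0.4 MHz.

0.4 MHz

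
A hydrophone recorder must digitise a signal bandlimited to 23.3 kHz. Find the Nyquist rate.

46.6 kHz

Nyquist rate = 2 × 23.3 kHz = 46.6 kHz.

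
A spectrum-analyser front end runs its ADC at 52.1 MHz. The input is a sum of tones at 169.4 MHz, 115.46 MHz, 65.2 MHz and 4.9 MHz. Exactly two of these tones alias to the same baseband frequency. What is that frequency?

13.1 MHz

fs/2 = 26.05 MHz.
169.4 MHz mod fs = 13.1 MHz.
13.1 MHz ≤ fs/2 = 26.05 MHz, appears at 13.1 MHz.
115.46 MHz mod fs = 11.26 MHz.
11.26 MHz ≤ fs/2 = 26.05 MHz, appears at 11.26 MHz.
65.2 MHz mod fs = 13.1 MHz.
13.1 MHz ≤ fs/2 = 26.05 MHz, appears at 13.1 MHz.
4.9 MHz ≤ fs/2 = 26.05 MHz, passes unchanged.
65.2 MHz and 169.4 MHz both map to 13.1 MHz.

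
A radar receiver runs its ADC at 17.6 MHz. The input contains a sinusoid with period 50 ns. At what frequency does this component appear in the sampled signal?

2.4 MHz

T = 50 ns → f = 1/T = 20 MHz.
20 MHz mod fs = 2.4 MHz.
2.4 MHz ≤ fs/2 = 8.8 MHz, appears at 2.4 MHz.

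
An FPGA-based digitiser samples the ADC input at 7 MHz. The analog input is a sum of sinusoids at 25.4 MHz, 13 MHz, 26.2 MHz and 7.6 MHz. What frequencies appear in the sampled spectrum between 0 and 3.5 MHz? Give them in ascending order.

0.6 MHz, 1 MHz, 1.8 MHz, 2.6 MHz

fs/2 = 3.5 MHz.
25.4 MHz mod fs = 4.4 MHz.
4.4 MHz > fs/2 = 3.5 MHz, folds to fs − 4.4 MHz = 2.6 MHz.
13 MHz mod fs = 6 MHz.
6 MHz > fs/2 = 3.5 MHz, folds to fs − 6 MHz = 1 MHz.
26.2 MHz mod fs = 5.2 MHz.
5.2 MHz > fs/2 = 3.5 MHz, folds to fs − 5.2 MHz = 1.8 MHz.
7.6 MHz mod fs = 0.6 MHz.
0.6 MHz ≤ fs/2 = 3.5 MHz, appears at 0.6 MHz.
Distinct values: {0.6 MHz, 1 MHz, 1.8 MHz, 2.6 MHz}.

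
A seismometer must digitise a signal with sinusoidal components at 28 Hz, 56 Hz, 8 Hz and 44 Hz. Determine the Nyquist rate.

Highest-frequency component: 56 Hz.
Nyquist rate = 2 × 56 Hz = 112 Hz.

112 Hz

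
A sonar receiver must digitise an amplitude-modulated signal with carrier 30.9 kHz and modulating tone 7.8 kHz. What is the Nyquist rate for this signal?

AM sidebands sit at fc ± fm = 23.1 kHz and 38.7 kHz.
Highest-frequency component: 38.7 kHz.
Nyquist rate = 2 × 38.7 kHz = 77.4 kHz.

77.4 kHz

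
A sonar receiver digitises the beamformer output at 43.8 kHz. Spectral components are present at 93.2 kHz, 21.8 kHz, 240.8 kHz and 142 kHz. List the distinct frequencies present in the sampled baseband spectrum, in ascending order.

fs/2 = 21.9 kHz.
93.2 kHz mod fs = 5.6 kHz.
5.6 kHz ≤ fs/2 = 21.9 kHz, appears at 5.6 kHz.
21.8 kHz ≤ fs/2 = 21.9 kHz, passes unchanged.
240.8 kHz mod fs = 21.8 kHz.
21.8 kHz ≤ fs/2 = 21.9 kHz, appears at 21.8 kHz.
142 kHz mod fs = 10.6 kHz.
10.6 kHz ≤ fs/2 = 21.9 kHz, appears at 10.6 kHz.
Distinct values: {5.6 kHz, 10.6 kHz, 21.8 kHz}.

5.6 kHz, 10.6 kHz, 21.8 kHz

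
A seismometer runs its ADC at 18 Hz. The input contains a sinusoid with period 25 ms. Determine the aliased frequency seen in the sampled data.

T = 25 ms → f = 1/T = 40 Hz.
40 Hz mod fs = 4 Hz.
4 Hz ≤ fs/2 = 9 Hz, appears at 4 Hz.

4 Hz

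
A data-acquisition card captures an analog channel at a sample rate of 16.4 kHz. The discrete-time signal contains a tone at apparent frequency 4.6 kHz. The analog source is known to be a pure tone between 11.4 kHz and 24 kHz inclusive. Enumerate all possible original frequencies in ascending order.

11.8 kHz, 21 kHz

Frequencies that alias to 4.6 kHz are k·fs ± 4.6 kHz for integer k ≥ 0.
k=0: 4.6 kHz.
k=1: 11.8 kHz, 21 kHz.
k=2: 28.2 kHz, 37.4 kHz.
Within [11.4 kHz, 24 kHz]: 11.8 kHz, 21 kHz.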